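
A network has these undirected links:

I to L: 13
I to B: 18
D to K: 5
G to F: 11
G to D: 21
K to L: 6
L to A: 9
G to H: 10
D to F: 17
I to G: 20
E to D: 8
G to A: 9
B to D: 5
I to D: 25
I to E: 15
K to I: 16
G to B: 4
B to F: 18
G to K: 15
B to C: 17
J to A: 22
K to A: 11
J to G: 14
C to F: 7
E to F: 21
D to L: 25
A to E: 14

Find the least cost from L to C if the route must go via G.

36

Best L to G: L–A–G costing 18
Best G to C: G–F–C costing 18
Total via G: 18 + 18 = 36.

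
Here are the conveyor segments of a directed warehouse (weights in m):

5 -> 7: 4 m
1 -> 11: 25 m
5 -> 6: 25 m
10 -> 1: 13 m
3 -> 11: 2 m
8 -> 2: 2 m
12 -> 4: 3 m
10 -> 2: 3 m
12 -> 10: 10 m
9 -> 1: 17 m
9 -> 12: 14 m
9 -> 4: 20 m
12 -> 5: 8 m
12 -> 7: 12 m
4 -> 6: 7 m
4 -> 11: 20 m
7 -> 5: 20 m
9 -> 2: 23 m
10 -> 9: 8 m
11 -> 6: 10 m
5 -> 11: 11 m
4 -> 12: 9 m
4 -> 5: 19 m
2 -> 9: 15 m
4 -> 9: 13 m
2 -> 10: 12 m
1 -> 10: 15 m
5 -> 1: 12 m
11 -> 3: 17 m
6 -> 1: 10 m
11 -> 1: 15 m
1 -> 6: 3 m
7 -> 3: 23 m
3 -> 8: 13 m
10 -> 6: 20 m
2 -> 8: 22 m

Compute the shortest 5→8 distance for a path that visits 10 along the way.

Shortest 5→10: 5–1–10 = 27
Shortest 10→8: 10–2–8 = 25
Total via 10: 27 + 25 = 52 m.

52 m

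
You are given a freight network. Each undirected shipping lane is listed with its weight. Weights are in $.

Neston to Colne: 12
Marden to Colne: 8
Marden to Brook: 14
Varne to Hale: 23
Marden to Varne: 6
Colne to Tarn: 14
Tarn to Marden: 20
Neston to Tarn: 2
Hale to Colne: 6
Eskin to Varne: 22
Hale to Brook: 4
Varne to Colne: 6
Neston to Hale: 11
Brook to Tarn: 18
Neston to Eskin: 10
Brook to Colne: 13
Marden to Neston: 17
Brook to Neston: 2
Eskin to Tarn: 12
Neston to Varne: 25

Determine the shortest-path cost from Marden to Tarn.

$18

Candidate routes:
Marden–Tarn: 20 = 20
Marden–Brook–Neston–Tarn: 14+2+2 = 18
Marden–Neston–Tarn: 17+2 = 19
Marden–Colne–Tarn: 8+14 = 22
Cheapest is Marden–Brook–Neston–Tarn at $18.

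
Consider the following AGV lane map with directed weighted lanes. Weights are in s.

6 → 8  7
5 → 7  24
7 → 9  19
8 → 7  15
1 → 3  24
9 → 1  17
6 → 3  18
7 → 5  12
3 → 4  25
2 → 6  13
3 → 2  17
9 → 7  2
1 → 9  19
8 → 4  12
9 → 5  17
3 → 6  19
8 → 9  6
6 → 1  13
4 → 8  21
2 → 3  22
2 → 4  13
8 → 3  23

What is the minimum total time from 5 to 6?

103 s

Shortest distances from 5:
5: 0
7: 24  (via 5)
9: 43  (via 7)
1: 60  (via 9)
3: 84  (via 1)
2: 101  (via 3)
6: 103  (via 3)
Shortest route: 5 → 7 → 9 → 1 → 3 → 6 = 103 s.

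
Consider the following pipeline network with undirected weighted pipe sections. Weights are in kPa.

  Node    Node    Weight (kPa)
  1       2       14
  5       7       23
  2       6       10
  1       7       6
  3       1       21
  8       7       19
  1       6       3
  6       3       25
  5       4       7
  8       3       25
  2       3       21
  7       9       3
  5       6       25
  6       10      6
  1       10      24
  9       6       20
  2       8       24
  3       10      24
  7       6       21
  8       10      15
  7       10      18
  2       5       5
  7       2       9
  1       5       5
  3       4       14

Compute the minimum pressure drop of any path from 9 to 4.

21 kPa

Enumerating some paths:
9 - 7 - 2 - 5 - 4: 3+9+5+7 = 24
9 - 7 - 1 - 5 - 4: 3+6+5+7 = 21
The minimum is 21 kPa via 9 - 7 - 1 - 5 - 4.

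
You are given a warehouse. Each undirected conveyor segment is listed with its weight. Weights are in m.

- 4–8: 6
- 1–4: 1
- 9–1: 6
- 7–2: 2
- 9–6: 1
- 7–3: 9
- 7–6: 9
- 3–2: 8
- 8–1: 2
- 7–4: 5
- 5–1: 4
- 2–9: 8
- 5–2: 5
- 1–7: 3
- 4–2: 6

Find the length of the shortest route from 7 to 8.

Shortest distances from 7:
7: 0
2: 2  (via 7)
1: 3  (via 7)
4: 4  (via 1)
8: 5  (via 1)
Shortest route: 7 → 1 → 8 = 5 m.

5 m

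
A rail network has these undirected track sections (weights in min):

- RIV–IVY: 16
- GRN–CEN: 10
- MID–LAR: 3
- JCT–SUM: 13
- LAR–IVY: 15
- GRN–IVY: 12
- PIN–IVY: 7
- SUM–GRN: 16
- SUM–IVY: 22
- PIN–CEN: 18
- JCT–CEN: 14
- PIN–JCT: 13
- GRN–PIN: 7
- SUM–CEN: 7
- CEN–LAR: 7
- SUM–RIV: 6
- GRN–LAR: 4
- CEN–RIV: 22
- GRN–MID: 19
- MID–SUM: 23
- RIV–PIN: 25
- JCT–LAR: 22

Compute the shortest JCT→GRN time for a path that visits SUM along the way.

Best JCT to SUM: JCT–SUM costing 13
Shortest SUM→GRN: SUM–GRN = 16
Total via SUM: 13 + 16 = 29 min.

29 min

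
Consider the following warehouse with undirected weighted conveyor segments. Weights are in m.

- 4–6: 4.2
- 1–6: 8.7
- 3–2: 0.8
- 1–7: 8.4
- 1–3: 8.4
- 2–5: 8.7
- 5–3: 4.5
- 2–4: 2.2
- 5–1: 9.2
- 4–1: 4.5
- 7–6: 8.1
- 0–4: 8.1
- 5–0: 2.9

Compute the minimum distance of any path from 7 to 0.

20.4 m

Settle nodes by increasing distance from 7:
7: 0
6: 8.1  (via 7)
1: 8.4  (via 7)
4: 12.3  (via 6)
2: 14.5  (via 4)
3: 15.3  (via 2)
5: 17.6  (via 1)
0: 20.4  (via 4)
Shortest route: 7–6–4–0 = 20.4 m.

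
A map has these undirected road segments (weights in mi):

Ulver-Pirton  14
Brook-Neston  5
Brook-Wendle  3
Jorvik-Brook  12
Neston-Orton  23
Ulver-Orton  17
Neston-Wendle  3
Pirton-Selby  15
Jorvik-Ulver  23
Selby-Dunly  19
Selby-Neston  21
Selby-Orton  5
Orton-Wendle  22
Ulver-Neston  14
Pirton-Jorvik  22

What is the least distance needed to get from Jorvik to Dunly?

Settle nodes by increasing distance from Jorvik:
Jorvik: 0
Brook: 12  (via Jorvik)
Wendle: 15  (via Brook)
Neston: 17  (via Brook)
Pirton: 22  (via Jorvik)
Ulver: 23  (via Jorvik)
Selby: 37  (via Pirton)
Orton: 37  (via Wendle)
Dunly: 56  (via Selby)
Shortest route: Jorvik → Pirton → Selby → Dunly = 56 mi.

56 mi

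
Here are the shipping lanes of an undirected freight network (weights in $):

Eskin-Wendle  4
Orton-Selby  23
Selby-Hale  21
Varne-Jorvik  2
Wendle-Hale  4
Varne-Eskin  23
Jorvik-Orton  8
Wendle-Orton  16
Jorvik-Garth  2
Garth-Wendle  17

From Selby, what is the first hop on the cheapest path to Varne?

Orton

Compare a few routes:
Selby–Orton–Jorvik–Varne: 23+8+2 = 33
Selby–Hale–Wendle–Garth–Jorvik–Varne: 21+4+17+2+2 = 46
The minimum is $33 via Selby–Orton–Jorvik–Varne.
So from Selby the first move is to Orton.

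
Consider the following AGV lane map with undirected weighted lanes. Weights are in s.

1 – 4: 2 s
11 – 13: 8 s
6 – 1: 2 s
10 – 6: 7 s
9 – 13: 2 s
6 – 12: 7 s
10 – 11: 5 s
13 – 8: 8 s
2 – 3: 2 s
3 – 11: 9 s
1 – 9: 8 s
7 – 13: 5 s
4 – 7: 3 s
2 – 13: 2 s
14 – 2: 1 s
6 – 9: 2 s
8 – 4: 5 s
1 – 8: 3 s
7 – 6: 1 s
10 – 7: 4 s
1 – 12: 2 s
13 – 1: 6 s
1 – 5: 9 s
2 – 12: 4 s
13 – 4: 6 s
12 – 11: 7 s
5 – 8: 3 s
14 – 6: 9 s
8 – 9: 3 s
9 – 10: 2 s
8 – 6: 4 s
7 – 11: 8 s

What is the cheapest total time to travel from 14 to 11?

Shortest distances from 14:
14: 0
2: 1  (via 14)
3: 3  (via 2)
13: 3  (via 2)
9: 5  (via 13)
12: 5  (via 2)
1: 7  (via 12)
6: 7  (via 9)
10: 7  (via 9)
7: 8  (via 13)
8: 8  (via 9)
4: 9  (via 13)
5: 11  (via 8)
11: 11  (via 13)
Shortest route: 14 → 2 → 13 → 11 = 11 s.

11 s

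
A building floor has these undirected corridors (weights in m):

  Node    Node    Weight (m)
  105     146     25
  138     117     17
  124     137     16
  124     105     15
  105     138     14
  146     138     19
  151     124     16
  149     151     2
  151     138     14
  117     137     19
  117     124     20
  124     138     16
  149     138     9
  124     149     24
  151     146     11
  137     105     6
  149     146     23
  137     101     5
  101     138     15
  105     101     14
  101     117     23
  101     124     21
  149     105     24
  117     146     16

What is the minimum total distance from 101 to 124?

21 m

Running Dijkstra from 101:
101: 0
137: 5  (via 101)
105: 11  (via 137)
138: 15  (via 101)
124: 21  (via 101)
Shortest route: 101–124 = 21 m.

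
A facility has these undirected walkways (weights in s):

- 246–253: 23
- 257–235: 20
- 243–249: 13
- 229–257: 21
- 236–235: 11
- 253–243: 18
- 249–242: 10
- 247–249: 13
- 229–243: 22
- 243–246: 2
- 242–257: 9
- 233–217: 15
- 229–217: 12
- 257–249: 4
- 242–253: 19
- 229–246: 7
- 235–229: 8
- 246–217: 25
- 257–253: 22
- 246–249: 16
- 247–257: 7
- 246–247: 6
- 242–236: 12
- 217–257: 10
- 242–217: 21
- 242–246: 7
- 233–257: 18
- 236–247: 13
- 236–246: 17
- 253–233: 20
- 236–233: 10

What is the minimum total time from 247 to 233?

Shortest distances from 247:
247: 0
246: 6  (via 247)
257: 7  (via 247)
243: 8  (via 246)
249: 11  (via 257)
236: 13  (via 247)
242: 13  (via 246)
229: 13  (via 246)
217: 17  (via 257)
235: 21  (via 229)
233: 23  (via 236)
Shortest route: 247–236–233 = 23 s.

23 s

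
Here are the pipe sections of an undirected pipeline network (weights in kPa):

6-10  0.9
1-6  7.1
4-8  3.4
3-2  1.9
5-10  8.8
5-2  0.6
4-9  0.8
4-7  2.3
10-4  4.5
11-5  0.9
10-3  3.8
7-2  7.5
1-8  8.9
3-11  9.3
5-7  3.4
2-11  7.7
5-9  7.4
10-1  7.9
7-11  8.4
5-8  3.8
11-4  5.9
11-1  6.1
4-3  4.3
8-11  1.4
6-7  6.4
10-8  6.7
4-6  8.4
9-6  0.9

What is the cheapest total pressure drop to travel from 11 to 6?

6.5 kPa

Candidate routes:
11 → 4 → 9 → 6: 5.9+0.8+0.9 = 7.6
11 → 8 → 4 → 9 → 6: 1.4+3.4+0.8+0.9 = 6.5
The minimum is 6.5 kPa via 11 → 8 → 4 → 9 → 6.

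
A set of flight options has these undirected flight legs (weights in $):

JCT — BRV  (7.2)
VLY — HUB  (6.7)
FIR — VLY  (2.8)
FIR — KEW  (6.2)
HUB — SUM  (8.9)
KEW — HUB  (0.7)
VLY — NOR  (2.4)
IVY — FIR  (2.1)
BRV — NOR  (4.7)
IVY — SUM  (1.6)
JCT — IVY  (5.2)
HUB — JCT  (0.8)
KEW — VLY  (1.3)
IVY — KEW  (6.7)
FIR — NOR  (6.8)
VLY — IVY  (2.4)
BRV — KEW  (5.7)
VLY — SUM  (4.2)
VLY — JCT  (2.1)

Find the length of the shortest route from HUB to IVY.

Running Dijkstra from HUB:
HUB: 0
KEW: 0.7  (via HUB)
JCT: 0.8  (via HUB)
VLY: 2  (via KEW)
IVY: 4.4  (via VLY)
Shortest route: HUB–KEW–VLY–IVY = $4.4.

$4.4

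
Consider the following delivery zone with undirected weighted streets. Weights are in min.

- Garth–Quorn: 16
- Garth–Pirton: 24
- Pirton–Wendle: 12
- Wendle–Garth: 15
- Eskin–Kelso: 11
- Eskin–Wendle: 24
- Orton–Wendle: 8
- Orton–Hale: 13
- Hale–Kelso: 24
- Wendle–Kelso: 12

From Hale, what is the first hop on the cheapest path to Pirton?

Orton

Compare a few routes:
Hale - Orton - Wendle - Pirton: 13+8+12 = 33
Hale - Orton - Wendle - Garth - Pirton: 13+8+15+24 = 60
Hale - Kelso - Wendle - Pirton: 24+12+12 = 48
The minimum is 33 min via Hale - Orton - Wendle - Pirton.
So from Hale the first move is to Orton.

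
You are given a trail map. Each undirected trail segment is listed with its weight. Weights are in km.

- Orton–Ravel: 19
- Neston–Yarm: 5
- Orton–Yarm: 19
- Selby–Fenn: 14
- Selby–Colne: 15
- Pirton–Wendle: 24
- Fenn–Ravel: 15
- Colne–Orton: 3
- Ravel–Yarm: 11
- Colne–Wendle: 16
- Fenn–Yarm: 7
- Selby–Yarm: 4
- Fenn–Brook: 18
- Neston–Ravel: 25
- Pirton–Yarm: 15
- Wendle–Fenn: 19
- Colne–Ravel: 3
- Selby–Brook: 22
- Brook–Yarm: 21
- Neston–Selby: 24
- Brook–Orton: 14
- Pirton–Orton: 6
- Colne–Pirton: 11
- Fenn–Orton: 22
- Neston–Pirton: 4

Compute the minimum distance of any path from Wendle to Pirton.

24 km

Enumerating some paths:
Wendle–Pirton: 24 = 24
Wendle–Colne–Orton–Pirton: 16+3+6 = 25
Wendle–Colne–Pirton: 16+11 = 27
The minimum is 24 km via Wendle–Pirton.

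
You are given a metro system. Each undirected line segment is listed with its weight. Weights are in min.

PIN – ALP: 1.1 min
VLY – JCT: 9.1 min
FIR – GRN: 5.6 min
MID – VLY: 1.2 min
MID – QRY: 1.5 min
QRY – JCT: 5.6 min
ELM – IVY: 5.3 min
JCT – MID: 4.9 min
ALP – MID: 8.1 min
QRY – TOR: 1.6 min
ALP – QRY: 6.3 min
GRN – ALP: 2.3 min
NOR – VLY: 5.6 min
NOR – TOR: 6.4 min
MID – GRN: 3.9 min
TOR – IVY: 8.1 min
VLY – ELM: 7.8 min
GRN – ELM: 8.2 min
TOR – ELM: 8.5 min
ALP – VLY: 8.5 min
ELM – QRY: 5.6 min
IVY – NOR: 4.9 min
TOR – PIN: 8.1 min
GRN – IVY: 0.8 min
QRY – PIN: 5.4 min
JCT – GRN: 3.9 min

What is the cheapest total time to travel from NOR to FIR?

11.3 min

Enumerating some paths:
NOR → IVY → GRN → FIR: 4.9+0.8+5.6 = 11.3
NOR → TOR → QRY → MID → GRN → FIR: 6.4+1.6+1.5+3.9+5.6 = 19
NOR → TOR → IVY → GRN → FIR: 6.4+8.1+0.8+5.6 = 20.9
NOR → VLY → MID → GRN → FIR: 5.6+1.2+3.9+5.6 = 16.3
Cheapest is NOR → IVY → GRN → FIR at 11.3 min.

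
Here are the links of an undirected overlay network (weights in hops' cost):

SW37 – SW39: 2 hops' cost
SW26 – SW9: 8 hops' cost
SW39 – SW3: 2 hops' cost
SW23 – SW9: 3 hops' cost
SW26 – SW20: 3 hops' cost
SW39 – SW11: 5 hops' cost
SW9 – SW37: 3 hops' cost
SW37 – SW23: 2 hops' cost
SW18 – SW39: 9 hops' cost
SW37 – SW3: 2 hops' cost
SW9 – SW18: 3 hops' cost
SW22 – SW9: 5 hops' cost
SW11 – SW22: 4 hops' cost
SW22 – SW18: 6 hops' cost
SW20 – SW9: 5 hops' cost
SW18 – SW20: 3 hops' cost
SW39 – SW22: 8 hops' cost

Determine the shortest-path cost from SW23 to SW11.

Settle nodes by increasing distance from SW23:
SW23: 0
SW37: 2  (via SW23)
SW9: 3  (via SW23)
SW39: 4  (via SW37)
SW3: 4  (via SW37)
SW18: 6  (via SW9)
SW20: 8  (via SW9)
SW22: 8  (via SW9)
SW11: 9  (via SW39)
Shortest route: SW23–SW37–SW39–SW11 = 9 hops' cost.

9 hops' cost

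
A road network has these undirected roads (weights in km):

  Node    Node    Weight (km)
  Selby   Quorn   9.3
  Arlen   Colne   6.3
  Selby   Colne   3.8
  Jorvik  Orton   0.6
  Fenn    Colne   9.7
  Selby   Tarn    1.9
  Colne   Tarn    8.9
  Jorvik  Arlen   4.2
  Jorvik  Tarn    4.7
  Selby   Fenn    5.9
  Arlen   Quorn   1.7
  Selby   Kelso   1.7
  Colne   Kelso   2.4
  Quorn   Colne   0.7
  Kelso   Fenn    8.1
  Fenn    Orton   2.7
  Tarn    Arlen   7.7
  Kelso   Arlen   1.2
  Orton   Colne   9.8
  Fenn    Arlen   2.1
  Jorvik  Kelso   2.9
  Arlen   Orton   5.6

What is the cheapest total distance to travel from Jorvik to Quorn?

Compare a few routes:
Jorvik - Kelso - Colne - Quorn: 2.9+2.4+0.7 = 6
Jorvik - Arlen - Quorn: 4.2+1.7 = 5.9
Jorvik - Kelso - Arlen - Quorn: 2.9+1.2+1.7 = 5.8
The minimum is 5.8 km via Jorvik - Kelso - Arlen - Quorn.

5.8 km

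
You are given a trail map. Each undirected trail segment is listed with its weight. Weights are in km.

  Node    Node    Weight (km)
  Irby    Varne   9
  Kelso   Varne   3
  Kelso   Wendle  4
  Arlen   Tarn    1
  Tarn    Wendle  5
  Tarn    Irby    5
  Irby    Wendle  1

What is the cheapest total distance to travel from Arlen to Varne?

Settle nodes by increasing distance from Arlen:
Arlen: 0
Tarn: 1  (via Arlen)
Irby: 6  (via Tarn)
Wendle: 6  (via Tarn)
Kelso: 10  (via Wendle)
Varne: 13  (via Kelso)
Shortest route: Arlen → Tarn → Wendle → Kelso → Varne = 13 km.

13 km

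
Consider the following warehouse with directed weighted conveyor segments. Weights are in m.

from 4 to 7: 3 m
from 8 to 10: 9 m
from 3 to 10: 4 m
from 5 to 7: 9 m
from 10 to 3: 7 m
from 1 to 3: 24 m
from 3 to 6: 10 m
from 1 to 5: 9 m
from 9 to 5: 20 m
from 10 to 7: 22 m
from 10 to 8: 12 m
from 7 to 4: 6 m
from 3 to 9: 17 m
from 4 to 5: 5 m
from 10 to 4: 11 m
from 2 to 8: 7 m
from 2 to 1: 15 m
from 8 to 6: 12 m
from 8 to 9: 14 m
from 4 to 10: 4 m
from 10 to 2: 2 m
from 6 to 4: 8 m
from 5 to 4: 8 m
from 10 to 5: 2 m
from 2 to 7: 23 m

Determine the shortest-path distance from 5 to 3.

19 m

Compare a few routes:
5 → 7 → 4 → 10 → 3: 9+6+4+7 = 26
5 → 4 → 10 → 3: 8+4+7 = 19
The minimum is 19 m via 5 → 4 → 10 → 3.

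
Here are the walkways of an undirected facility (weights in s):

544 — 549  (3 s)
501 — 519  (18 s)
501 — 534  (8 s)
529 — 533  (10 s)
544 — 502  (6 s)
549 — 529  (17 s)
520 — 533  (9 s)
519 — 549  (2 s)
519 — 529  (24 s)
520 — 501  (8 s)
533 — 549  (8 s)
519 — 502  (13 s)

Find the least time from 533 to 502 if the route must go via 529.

Best 533 to 529: 533 → 529 costing 10
Best 529 to 502: 529 → 549 → 544 → 502 costing 26
Total via 529: 10 + 26 = 36 s.

36 s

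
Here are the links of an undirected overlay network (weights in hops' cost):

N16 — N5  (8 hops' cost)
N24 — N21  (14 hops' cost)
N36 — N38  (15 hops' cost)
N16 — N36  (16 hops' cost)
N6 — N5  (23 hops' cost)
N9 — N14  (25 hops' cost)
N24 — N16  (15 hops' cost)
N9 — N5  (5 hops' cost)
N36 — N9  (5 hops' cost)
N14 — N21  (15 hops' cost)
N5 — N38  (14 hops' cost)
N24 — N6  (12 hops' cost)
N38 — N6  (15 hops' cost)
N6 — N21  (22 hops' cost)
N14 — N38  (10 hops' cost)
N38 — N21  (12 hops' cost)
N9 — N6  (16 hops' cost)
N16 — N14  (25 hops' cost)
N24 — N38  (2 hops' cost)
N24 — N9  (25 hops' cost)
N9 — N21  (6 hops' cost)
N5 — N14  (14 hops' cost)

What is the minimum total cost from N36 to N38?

15 hops' cost

Settle nodes by increasing distance from N36:
N36: 0
N9: 5  (via N36)
N5: 10  (via N9)
N21: 11  (via N9)
N38: 15  (via N36)
Shortest route: N36 → N38 = 15 hops' cost.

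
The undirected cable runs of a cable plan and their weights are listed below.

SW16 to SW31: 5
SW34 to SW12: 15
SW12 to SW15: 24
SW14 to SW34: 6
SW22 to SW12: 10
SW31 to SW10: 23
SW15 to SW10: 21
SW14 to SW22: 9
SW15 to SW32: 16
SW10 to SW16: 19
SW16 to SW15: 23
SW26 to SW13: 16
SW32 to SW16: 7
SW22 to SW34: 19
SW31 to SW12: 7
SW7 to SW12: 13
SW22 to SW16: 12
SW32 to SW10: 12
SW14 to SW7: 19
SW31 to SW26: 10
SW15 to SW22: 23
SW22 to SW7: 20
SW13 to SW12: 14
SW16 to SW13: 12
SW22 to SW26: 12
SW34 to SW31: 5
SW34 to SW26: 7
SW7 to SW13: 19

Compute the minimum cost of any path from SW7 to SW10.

43

Settle nodes by increasing distance from SW7:
SW7: 0
SW12: 13  (via SW7)
SW14: 19  (via SW7)
SW13: 19  (via SW7)
SW31: 20  (via SW12)
SW22: 20  (via SW7)
SW34: 25  (via SW14)
SW16: 25  (via SW31)
SW26: 30  (via SW31)
SW32: 32  (via SW16)
SW15: 37  (via SW12)
SW10: 43  (via SW31)
Shortest route: SW7–SW12–SW31–SW10 = 43.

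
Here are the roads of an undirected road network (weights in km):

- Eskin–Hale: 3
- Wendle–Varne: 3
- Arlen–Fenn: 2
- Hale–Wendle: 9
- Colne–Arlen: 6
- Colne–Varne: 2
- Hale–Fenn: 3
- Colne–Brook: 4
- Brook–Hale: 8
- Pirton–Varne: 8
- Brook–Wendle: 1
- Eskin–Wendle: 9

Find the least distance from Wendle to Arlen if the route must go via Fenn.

14 km

Shortest Wendle→Fenn: Wendle → Hale → Fenn = 12
Best Fenn to Arlen: Fenn → Arlen costing 2
Total via Fenn: 12 + 2 = 14 km.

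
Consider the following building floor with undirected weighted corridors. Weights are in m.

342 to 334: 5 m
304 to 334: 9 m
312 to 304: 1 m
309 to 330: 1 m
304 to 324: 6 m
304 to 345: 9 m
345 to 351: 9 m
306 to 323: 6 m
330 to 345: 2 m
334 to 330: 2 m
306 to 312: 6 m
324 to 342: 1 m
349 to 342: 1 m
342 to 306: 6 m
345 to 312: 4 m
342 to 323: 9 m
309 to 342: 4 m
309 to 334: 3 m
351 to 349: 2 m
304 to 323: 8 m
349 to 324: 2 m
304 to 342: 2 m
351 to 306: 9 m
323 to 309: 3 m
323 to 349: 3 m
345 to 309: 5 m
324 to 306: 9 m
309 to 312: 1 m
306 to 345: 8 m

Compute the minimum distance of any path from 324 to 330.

6 m

Running Dijkstra from 324:
324: 0
342: 1  (via 324)
349: 2  (via 324)
304: 3  (via 342)
351: 4  (via 349)
312: 4  (via 304)
323: 5  (via 349)
309: 5  (via 342)
330: 6  (via 309)
Shortest route: 324 → 342 → 309 → 330 = 6 m.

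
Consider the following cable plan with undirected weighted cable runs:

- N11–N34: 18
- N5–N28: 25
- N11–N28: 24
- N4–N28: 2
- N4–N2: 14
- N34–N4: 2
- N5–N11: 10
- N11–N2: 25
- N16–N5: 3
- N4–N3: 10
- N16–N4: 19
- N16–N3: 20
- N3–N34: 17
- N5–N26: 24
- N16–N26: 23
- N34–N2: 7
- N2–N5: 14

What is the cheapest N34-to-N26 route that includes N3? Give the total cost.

Shortest N34→N3: N34–N4–N3 = 12
Best N3 to N26: N3–N16–N26 costing 43
Total via N3: 12 + 43 = 55.

55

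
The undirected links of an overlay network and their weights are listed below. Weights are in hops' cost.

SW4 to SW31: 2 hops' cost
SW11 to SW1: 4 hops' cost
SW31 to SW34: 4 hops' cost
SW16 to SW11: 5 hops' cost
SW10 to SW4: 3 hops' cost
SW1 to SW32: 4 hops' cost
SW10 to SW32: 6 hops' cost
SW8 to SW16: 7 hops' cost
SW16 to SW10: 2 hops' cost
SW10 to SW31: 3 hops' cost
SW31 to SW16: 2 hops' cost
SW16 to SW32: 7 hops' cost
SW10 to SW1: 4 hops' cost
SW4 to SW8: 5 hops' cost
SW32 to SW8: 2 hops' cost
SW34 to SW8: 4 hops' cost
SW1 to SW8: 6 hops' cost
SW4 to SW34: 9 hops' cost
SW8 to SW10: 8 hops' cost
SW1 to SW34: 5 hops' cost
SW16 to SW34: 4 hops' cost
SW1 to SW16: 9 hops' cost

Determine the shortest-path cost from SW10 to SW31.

3 hops' cost

Compare a few routes:
SW10 → SW16 → SW31: 2+2 = 4
SW10 → SW31: 3 = 3
The minimum is 3 hops' cost via SW10 → SW31.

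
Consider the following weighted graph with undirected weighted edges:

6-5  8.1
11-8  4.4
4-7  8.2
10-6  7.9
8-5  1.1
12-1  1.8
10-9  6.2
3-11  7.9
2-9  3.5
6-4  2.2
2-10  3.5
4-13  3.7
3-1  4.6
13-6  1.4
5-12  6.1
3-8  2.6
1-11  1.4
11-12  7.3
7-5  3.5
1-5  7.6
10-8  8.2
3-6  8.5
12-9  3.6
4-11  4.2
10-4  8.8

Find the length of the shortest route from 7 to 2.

Compare a few routes:
7 - 5 - 12 - 9 - 2: 3.5+6.1+3.6+3.5 = 16.7
7 - 5 - 8 - 10 - 2: 3.5+1.1+8.2+3.5 = 16.3
The minimum is 16.3 via 7 - 5 - 8 - 10 - 2.

16.3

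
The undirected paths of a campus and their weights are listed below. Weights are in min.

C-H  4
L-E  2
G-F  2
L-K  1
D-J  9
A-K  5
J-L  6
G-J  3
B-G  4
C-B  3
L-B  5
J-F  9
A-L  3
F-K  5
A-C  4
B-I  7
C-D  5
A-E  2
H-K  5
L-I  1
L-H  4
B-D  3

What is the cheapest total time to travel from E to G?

Compare a few routes:
E → L → B → G: 2+5+4 = 11
E → A → C → B → G: 2+4+3+4 = 13
E → L → K → F → G: 2+1+5+2 = 10
E → L → J → G: 2+6+3 = 11
The minimum is 10 min via E → L → K → F → G.

10 min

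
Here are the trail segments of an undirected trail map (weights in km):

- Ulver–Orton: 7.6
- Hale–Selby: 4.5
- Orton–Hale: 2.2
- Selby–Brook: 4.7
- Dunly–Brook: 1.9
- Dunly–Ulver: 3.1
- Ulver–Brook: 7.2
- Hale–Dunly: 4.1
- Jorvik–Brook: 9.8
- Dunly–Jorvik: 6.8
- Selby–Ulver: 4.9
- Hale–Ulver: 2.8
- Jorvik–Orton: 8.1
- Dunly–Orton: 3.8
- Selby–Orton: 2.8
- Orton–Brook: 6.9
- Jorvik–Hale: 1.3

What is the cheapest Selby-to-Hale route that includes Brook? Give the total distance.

Best Selby to Brook: Selby → Brook costing 4.7
Shortest Brook→Hale: Brook → Dunly → Hale = 6
Total via Brook: 4.7 + 6 = 10.7 km.

10.7 km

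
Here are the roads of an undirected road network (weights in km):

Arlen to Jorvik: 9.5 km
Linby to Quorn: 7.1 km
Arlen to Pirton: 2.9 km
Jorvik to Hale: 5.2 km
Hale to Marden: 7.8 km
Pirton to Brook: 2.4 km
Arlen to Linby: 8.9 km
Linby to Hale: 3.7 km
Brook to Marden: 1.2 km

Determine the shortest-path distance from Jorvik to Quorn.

16 km

Running Dijkstra from Jorvik:
Jorvik: 0
Hale: 5.2  (via Jorvik)
Linby: 8.9  (via Hale)
Arlen: 9.5  (via Jorvik)
Pirton: 12.4  (via Arlen)
Marden: 13  (via Hale)
Brook: 14.2  (via Marden)
Quorn: 16  (via Linby)
Shortest route: Jorvik → Hale → Linby → Quorn = 16 km.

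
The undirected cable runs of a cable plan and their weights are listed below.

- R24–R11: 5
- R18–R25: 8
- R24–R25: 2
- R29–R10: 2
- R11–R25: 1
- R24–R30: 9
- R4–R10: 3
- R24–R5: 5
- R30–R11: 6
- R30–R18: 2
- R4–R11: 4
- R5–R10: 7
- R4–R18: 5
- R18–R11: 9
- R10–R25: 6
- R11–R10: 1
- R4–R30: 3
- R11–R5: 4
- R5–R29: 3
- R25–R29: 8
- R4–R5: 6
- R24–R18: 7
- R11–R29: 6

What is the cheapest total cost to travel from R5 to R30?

Running Dijkstra from R5:
R5: 0
R29: 3  (via R5)
R11: 4  (via R5)
R10: 5  (via R29)
R25: 5  (via R11)
R24: 5  (via R5)
R4: 6  (via R5)
R30: 9  (via R4)
Shortest route: R5–R4–R30 = 9.

9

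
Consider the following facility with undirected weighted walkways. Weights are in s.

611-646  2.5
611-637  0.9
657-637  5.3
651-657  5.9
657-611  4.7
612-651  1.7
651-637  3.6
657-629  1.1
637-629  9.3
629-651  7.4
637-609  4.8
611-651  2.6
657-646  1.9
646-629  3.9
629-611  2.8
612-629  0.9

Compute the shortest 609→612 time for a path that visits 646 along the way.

Shortest 609→646: 609 → 637 → 611 → 646 = 8.2
Best 646 to 612: 646 → 657 → 629 → 612 costing 3.9
Total via 646: 8.2 + 3.9 = 12.1 s.

12.1 s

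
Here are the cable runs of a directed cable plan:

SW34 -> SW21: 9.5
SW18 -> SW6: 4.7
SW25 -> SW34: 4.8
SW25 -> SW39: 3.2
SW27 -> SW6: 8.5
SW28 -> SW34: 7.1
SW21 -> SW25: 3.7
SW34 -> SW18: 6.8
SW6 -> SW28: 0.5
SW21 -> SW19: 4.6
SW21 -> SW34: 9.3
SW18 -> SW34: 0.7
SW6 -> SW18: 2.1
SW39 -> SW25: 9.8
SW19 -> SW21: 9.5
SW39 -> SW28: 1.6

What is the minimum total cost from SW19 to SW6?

Enumerating some paths:
SW19–SW21–SW25–SW34–SW18–SW6: 9.5+3.7+4.8+6.8+4.7 = 29.5
SW19–SW21–SW34–SW18–SW6: 9.5+9.3+6.8+4.7 = 30.3
The minimum is 29.5 via SW19–SW21–SW25–SW34–SW18–SW6.

29.5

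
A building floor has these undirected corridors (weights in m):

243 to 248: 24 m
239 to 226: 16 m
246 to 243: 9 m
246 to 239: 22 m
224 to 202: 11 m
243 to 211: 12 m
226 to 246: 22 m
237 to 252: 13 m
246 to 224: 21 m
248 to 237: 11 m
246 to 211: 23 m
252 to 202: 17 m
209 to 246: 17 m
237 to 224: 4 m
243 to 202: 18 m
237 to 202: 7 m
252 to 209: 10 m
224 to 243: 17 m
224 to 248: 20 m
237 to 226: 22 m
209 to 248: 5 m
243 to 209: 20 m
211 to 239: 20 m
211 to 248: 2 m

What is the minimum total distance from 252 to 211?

Compare a few routes:
252–237–248–211: 13+11+2 = 26
252–209–248–211: 10+5+2 = 17
The minimum is 17 m via 252–209–248–211.

17 m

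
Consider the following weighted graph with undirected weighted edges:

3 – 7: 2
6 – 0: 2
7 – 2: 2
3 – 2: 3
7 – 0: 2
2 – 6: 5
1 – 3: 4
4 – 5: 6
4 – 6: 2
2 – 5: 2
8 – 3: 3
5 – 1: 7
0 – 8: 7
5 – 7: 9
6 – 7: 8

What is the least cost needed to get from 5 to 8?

Shortest distances from 5:
5: 0
2: 2  (via 5)
7: 4  (via 2)
3: 5  (via 2)
0: 6  (via 7)
4: 6  (via 5)
1: 7  (via 5)
6: 7  (via 2)
8: 8  (via 3)
Shortest route: 5 → 2 → 3 → 8 = 8.

8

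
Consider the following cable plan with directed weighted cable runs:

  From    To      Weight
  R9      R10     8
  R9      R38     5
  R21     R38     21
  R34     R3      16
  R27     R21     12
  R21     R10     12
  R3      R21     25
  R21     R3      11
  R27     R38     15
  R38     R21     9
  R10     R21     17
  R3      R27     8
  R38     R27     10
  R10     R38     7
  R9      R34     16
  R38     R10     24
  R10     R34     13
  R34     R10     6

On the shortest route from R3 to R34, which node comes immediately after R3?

R27

Enumerating some paths:
R3–R27–R38–R21–R10–R34: 8+15+9+12+13 = 57
R3–R27–R21–R10–R34: 8+12+12+13 = 45
R3–R21–R10–R34: 25+12+13 = 50
Cheapest is R3–R27–R21–R10–R34 at 45.
So from R3 the first move is to R27.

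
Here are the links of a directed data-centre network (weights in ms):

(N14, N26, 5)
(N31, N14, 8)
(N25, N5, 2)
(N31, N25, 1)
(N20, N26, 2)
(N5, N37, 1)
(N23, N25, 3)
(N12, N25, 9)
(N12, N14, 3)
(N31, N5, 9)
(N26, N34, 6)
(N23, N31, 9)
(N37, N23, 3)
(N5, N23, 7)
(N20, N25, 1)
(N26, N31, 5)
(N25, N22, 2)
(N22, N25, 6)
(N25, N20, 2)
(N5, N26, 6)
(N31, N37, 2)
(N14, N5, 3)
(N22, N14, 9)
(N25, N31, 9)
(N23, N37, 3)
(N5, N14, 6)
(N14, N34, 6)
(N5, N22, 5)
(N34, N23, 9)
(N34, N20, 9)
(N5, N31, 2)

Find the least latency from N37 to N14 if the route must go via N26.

Best N37 to N26: N37 → N23 → N25 → N20 → N26 costing 10
Shortest N26→N14: N26 → N31 → N14 = 13
Total via N26: 10 + 13 = 23 ms.

23 ms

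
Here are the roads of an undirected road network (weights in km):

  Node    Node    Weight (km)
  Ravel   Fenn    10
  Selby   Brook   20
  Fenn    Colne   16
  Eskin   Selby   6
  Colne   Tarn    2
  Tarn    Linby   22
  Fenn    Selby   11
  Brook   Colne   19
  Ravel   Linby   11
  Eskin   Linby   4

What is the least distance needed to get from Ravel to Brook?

41 km

Candidate routes:
Ravel–Fenn–Selby–Brook: 10+11+20 = 41
Ravel–Fenn–Colne–Brook: 10+16+19 = 45
Cheapest is Ravel–Fenn–Selby–Brook at 41 km.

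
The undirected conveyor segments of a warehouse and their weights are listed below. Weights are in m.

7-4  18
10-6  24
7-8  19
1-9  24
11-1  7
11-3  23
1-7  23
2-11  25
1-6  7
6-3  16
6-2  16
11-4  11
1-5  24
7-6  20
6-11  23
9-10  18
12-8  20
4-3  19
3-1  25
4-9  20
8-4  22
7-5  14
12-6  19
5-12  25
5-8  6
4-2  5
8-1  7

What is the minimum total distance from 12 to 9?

50 m

Settle nodes by increasing distance from 12:
12: 0
6: 19  (via 12)
8: 20  (via 12)
5: 25  (via 12)
1: 26  (via 6)
11: 33  (via 1)
2: 35  (via 6)
3: 35  (via 6)
7: 39  (via 6)
4: 40  (via 2)
10: 43  (via 6)
9: 50  (via 1)
Shortest route: 12 → 6 → 1 → 9 = 50 m.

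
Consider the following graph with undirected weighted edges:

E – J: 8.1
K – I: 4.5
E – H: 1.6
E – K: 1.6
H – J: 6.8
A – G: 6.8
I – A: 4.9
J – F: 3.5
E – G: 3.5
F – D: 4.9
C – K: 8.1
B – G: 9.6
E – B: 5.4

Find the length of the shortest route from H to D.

15.2

Shortest distances from H:
H: 0
E: 1.6  (via H)
K: 3.2  (via E)
G: 5.1  (via E)
J: 6.8  (via H)
B: 7  (via E)
I: 7.7  (via K)
F: 10.3  (via J)
C: 11.3  (via K)
A: 11.9  (via G)
D: 15.2  (via F)
Shortest route: H → J → F → D = 15.2.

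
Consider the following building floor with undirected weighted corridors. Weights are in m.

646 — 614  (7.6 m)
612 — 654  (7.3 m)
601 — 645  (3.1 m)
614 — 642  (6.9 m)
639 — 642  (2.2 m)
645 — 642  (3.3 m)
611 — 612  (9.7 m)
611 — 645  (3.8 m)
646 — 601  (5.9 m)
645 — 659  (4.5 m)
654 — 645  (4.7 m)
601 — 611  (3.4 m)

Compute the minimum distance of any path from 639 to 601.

8.6 m

Enumerating some paths:
639 → 642 → 645 → 601: 2.2+3.3+3.1 = 8.6
639 → 642 → 645 → 611 → 601: 2.2+3.3+3.8+3.4 = 12.7
Cheapest is 639 → 642 → 645 → 601 at 8.6 m.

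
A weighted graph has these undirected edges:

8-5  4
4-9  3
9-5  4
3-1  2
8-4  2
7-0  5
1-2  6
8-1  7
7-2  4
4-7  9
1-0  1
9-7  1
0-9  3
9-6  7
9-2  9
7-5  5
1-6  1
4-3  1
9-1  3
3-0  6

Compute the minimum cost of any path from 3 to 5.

Running Dijkstra from 3:
3: 0
4: 1  (via 3)
1: 2  (via 3)
0: 3  (via 1)
6: 3  (via 1)
8: 3  (via 4)
9: 4  (via 4)
7: 5  (via 9)
5: 7  (via 8)
Shortest route: 3–4–8–5 = 7.

7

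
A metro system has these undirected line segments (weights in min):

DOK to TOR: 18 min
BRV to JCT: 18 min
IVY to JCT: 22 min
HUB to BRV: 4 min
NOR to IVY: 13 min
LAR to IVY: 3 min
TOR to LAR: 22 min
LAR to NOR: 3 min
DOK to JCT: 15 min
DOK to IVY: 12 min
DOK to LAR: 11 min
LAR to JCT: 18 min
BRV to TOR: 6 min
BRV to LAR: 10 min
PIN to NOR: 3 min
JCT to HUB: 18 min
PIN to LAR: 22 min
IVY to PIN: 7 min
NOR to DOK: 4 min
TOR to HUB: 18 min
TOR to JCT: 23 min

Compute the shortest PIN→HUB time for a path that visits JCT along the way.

40 min

Best PIN to JCT: PIN–NOR–DOK–JCT costing 22
Best JCT to HUB: JCT–HUB costing 18
Total via JCT: 22 + 18 = 40 min.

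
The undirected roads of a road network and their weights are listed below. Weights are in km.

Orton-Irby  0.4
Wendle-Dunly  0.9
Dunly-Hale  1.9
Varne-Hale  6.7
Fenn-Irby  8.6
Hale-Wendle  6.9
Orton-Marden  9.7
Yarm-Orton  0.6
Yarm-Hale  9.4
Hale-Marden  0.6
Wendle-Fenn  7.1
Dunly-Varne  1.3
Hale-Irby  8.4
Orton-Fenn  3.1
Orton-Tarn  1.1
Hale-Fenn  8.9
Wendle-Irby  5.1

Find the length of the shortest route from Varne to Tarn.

Running Dijkstra from Varne:
Varne: 0
Dunly: 1.3  (via Varne)
Wendle: 2.2  (via Dunly)
Hale: 3.2  (via Dunly)
Marden: 3.8  (via Hale)
Irby: 7.3  (via Wendle)
Orton: 7.7  (via Irby)
Yarm: 8.3  (via Orton)
Tarn: 8.8  (via Orton)
Shortest route: Varne → Dunly → Wendle → Irby → Orton → Tarn = 8.8 km.

8.8 km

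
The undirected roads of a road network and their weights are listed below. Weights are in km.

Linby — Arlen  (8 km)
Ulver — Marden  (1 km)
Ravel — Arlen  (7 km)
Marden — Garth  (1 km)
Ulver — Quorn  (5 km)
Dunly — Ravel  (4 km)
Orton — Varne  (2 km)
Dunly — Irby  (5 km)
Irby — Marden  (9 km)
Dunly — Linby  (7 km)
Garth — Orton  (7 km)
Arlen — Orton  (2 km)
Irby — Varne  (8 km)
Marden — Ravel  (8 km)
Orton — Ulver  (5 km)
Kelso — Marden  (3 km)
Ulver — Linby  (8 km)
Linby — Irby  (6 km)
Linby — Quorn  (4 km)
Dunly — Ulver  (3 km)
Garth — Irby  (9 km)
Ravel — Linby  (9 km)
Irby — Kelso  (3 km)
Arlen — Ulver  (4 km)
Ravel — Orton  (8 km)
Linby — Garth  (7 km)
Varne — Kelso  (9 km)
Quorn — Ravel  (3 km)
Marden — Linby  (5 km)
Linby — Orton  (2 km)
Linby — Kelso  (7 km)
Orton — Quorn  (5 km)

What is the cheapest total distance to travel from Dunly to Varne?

Settle nodes by increasing distance from Dunly:
Dunly: 0
Ulver: 3  (via Dunly)
Ravel: 4  (via Dunly)
Marden: 4  (via Ulver)
Garth: 5  (via Marden)
Irby: 5  (via Dunly)
Linby: 7  (via Dunly)
Quorn: 7  (via Ravel)
Arlen: 7  (via Ulver)
Kelso: 7  (via Marden)
Orton: 8  (via Ulver)
Varne: 10  (via Orton)
Shortest route: Dunly–Ulver–Orton–Varne = 10 km.

10 km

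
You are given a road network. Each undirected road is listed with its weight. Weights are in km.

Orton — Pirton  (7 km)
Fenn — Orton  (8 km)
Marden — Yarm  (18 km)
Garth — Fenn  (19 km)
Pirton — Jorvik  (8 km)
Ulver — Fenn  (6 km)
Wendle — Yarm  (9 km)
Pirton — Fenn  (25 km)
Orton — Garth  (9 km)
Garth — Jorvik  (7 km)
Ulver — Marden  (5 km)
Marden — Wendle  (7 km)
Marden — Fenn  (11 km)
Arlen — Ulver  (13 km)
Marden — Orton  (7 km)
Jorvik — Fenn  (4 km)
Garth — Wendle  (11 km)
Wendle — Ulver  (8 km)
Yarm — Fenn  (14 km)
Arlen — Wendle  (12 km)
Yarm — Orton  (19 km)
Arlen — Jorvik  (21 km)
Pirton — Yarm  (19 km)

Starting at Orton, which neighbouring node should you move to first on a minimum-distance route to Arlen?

Marden

Compare a few routes:
Orton → Garth → Wendle → Arlen: 9+11+12 = 32
Orton → Marden → Wendle → Arlen: 7+7+12 = 26
Orton → Fenn → Ulver → Arlen: 8+6+13 = 27
Orton → Marden → Ulver → Arlen: 7+5+13 = 25
The minimum is 25 km via Orton → Marden → Ulver → Arlen.
So from Orton the first move is to Marden.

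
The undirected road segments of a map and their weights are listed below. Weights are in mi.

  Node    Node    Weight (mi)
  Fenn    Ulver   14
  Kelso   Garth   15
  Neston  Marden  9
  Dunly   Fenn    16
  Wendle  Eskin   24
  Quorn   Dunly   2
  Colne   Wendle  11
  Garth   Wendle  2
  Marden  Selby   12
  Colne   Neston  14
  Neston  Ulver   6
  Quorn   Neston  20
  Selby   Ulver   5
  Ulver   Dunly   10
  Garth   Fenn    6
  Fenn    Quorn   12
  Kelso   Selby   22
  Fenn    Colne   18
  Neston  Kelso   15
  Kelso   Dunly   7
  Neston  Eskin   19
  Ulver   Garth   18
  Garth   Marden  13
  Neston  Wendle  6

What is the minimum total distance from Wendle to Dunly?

Running Dijkstra from Wendle:
Wendle: 0
Garth: 2  (via Wendle)
Neston: 6  (via Wendle)
Fenn: 8  (via Garth)
Colne: 11  (via Wendle)
Ulver: 12  (via Neston)
Marden: 15  (via Garth)
Kelso: 17  (via Garth)
Selby: 17  (via Ulver)
Quorn: 20  (via Fenn)
Dunly: 22  (via Ulver)
Shortest route: Wendle–Neston–Ulver–Dunly = 22 mi.

22 mi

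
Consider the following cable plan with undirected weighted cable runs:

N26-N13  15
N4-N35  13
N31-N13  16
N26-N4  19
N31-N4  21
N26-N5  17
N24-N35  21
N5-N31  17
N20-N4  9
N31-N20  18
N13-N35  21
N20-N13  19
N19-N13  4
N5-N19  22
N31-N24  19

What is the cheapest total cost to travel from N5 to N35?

Enumerating some paths:
N5 → N26 → N4 → N35: 17+19+13 = 49
N5 → N19 → N13 → N35: 22+4+21 = 47
Cheapest is N5 → N19 → N13 → N35 at 47.

47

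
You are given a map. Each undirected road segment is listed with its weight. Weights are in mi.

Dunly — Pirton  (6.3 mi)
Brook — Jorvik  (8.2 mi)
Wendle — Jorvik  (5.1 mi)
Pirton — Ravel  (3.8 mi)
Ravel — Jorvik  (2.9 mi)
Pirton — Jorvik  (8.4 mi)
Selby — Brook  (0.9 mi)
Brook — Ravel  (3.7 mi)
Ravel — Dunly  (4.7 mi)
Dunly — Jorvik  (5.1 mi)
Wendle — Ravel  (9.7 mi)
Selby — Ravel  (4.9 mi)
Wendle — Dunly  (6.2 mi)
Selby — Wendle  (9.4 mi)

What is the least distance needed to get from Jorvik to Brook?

6.6 mi

Settle nodes by increasing distance from Jorvik:
Jorvik: 0
Ravel: 2.9  (via Jorvik)
Dunly: 5.1  (via Jorvik)
Wendle: 5.1  (via Jorvik)
Brook: 6.6  (via Ravel)
Shortest route: Jorvik–Ravel–Brook = 6.6 mi.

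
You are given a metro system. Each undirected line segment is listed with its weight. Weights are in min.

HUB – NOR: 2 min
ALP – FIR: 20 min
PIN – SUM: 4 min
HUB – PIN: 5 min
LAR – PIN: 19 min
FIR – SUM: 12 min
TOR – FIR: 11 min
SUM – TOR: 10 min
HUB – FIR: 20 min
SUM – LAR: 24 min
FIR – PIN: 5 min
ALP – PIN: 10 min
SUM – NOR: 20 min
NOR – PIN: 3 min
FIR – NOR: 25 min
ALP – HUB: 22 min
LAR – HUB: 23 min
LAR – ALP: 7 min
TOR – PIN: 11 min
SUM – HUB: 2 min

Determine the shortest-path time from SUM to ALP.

Candidate routes:
SUM → HUB → PIN → ALP: 2+5+10 = 17
SUM → HUB → ALP: 2+22 = 24
SUM → HUB → NOR → PIN → ALP: 2+2+3+10 = 17
SUM → PIN → ALP: 4+10 = 14
The minimum is 14 min via SUM → PIN → ALP.

14 min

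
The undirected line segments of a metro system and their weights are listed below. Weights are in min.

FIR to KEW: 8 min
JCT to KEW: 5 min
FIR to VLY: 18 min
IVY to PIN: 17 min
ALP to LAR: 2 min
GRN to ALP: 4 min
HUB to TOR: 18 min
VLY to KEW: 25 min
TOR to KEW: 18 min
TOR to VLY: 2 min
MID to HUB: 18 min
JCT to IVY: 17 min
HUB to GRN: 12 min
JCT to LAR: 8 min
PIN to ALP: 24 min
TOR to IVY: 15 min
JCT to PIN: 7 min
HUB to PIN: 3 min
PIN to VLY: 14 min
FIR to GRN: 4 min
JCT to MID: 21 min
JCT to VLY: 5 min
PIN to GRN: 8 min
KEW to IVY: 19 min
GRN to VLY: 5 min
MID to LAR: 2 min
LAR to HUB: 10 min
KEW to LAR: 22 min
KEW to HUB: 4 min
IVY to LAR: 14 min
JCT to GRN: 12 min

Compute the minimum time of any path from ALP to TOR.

11 min

Compare a few routes:
ALP - GRN - VLY - TOR: 4+5+2 = 11
ALP - LAR - JCT - VLY - TOR: 2+8+5+2 = 17
The minimum is 11 min via ALP - GRN - VLY - TOR.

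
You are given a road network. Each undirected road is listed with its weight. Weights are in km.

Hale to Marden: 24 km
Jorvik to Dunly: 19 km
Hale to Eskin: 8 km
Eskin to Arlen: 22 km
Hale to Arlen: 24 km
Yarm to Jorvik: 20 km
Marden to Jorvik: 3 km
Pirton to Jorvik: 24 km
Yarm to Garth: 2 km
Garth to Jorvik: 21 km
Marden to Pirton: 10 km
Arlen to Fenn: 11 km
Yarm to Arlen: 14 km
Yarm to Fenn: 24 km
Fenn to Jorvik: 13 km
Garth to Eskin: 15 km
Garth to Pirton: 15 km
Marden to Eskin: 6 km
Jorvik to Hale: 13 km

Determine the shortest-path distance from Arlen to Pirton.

31 km

Enumerating some paths:
Arlen–Eskin–Marden–Pirton: 22+6+10 = 38
Arlen–Yarm–Garth–Pirton: 14+2+15 = 31
Arlen–Fenn–Jorvik–Marden–Pirton: 11+13+3+10 = 37
Arlen–Yarm–Jorvik–Marden–Pirton: 14+20+3+10 = 47
The minimum is 31 km via Arlen–Yarm–Garth–Pirton.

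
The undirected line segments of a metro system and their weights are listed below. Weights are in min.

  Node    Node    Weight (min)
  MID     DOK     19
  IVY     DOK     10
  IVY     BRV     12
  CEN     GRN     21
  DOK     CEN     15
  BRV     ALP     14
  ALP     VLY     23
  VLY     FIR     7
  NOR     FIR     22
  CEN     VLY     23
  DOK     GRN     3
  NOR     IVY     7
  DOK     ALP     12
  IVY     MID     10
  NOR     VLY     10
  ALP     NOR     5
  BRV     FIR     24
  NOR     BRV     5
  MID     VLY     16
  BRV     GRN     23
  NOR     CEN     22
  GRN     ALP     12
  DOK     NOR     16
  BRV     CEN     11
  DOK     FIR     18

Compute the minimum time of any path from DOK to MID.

19 min

Compare a few routes:
DOK - ALP - NOR - IVY - MID: 12+5+7+10 = 34
DOK - NOR - IVY - MID: 16+7+10 = 33
DOK - MID: 19 = 19
DOK - IVY - MID: 10+10 = 20
The minimum is 19 min via DOK - MID.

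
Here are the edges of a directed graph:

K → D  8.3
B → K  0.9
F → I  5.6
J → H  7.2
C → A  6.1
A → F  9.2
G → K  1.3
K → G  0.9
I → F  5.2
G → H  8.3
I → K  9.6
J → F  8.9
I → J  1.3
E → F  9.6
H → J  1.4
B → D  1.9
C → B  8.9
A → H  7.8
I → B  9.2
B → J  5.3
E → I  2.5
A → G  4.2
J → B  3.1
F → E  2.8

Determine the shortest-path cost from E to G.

8.7

Enumerating some paths:
E - I - J - B - K - G: 2.5+1.3+3.1+0.9+0.9 = 8.7
E - I - K - G: 2.5+9.6+0.9 = 13
The minimum is 8.7 via E - I - J - B - K - G.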